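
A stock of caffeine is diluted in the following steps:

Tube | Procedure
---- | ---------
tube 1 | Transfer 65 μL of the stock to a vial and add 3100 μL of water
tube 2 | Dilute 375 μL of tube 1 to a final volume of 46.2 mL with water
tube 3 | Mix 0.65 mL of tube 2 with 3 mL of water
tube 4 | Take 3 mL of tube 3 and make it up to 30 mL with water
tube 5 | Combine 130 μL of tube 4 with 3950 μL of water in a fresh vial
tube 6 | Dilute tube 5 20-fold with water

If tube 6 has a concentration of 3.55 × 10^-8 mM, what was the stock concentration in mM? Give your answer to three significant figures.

Step 1: 65 μL + 3100 μL = 3165 μL total → factor 3165/65 = 48.692
Step 2: 375 μL brought to 46.2 mL → factor 46200/375 = 123.2
Step 3: 0.65 mL + 3 mL = 3.65 mL total → factor 3.65/0.65 = 5.6154
Step 4: 3 mL brought to 30 mL → factor 30/3 = 10
Step 5: 130 μL + 3950 μL = 4080 μL total → factor 4080/130 = 31.385
Step 6: 20-fold → factor 20
Overall dilution factor = 48.692 × 123.2 × 5.6154 × 10 × 31.385 × 20 = 2.1144 × 10^8
Stock = 3.55 × 10^-8 mM × 2.1144 × 10^8 = 7.51 mM

7.51 mM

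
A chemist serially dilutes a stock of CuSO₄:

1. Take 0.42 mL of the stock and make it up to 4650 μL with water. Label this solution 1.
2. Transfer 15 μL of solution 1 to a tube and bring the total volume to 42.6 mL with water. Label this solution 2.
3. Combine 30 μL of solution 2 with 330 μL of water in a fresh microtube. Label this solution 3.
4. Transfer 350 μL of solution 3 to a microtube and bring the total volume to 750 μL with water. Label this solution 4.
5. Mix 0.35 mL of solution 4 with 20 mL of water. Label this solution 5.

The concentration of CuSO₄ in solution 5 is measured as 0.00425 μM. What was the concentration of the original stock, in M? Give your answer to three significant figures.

0.200 M

Step 1: 0.42 mL brought to 4650 μL → factor 4.65/0.42 = 11.071
Step 2: 15 μL brought to 42.6 mL → factor 42600/15 = 2840
Step 3: 30 μL + 330 μL = 360 μL total → factor 360/30 = 12
Step 4: 350 μL brought to 750 μL → factor 750/350 = 2.1429
Step 5: 0.35 mL + 20 mL = 20.35 mL total → factor 20.35/0.35 = 58.143
Overall dilution factor = 11.071 × 2840 × 12 × 2.1429 × 58.143 = 4.701 × 10^7
Stock = 0.00425 μM × 4.701 × 10^7 = 1.998 × 10^5 μM = 0.200 M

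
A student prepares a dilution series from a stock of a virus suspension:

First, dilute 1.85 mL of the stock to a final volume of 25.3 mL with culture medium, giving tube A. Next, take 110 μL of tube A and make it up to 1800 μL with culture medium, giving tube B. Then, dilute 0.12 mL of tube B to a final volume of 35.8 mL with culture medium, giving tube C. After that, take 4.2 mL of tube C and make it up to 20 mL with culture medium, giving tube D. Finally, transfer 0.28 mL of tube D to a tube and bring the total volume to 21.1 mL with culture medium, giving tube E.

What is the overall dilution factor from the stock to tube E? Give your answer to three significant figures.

Step 1: 1.85 mL brought to 25.3 mL → factor 25.3/1.85 = 13.676
Step 2: 110 μL brought to 1800 μL → factor 1800/110 = 16.364
Step 3: 0.12 mL brought to 35.8 mL → factor 35.8/0.12 = 298.33
Step 4: 4.2 mL brought to 20 mL → factor 20/4.2 = 4.7619
Step 5: 0.28 mL brought to 21.1 mL → factor 21.1/0.28 = 75.357
Overall dilution factor = 13.676 × 16.364 × 298.33 × 4.7619 × 75.357 = 2.3957 × 10^7

2.40 × 10^7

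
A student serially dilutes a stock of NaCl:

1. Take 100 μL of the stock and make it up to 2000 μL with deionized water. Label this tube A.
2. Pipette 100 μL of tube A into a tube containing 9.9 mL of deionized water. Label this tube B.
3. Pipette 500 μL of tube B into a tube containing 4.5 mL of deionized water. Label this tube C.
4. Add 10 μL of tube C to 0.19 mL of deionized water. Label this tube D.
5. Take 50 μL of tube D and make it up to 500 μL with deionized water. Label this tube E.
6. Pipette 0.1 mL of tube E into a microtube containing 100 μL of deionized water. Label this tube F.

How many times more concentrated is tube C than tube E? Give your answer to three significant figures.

Step 1: 100 μL brought to 2000 μL → factor 2000/100 = 20
Step 2: 100 μL + 9.9 mL = 10000 μL total → factor 10000/100 = 100
Step 3: 500 μL + 4.5 mL = 5000 μL total → factor 5000/500 = 10
Step 4: 10 μL + 0.19 mL = 200 μL total → factor 200/10 = 20
Step 5: 50 μL brought to 500 μL → factor 500/50 = 10
Dilution factor to tube C = 20000; to tube E = 4 × 10^6
[tube C]/[tube E] = (factor to tube E)/(factor to tube C) = 4 × 10^6/20000 = 200

200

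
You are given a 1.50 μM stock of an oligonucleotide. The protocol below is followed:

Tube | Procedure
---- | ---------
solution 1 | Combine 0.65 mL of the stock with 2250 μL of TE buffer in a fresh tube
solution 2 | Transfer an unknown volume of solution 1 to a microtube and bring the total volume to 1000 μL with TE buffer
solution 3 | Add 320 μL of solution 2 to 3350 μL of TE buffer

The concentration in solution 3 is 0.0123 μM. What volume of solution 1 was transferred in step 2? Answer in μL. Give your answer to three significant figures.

Step 1: 0.65 mL + 2250 μL = 2.9 mL total → factor 2.9/0.65 = 4.4615
Step 2: v brought to 1000 μL → factor = 1000 μL/v
Step 3: 320 μL + 3350 μL = 3670 μL total → factor 3670/320 = 11.469
Product of known-step factors = 51.168
Overall factor = 1.50 μM / (0.0123 μM) = 121.95
Step-2 factor = 121.95 / 51.168 = 2.3833
v = 1000 μL / 2.3833 = 420 μL

420 μL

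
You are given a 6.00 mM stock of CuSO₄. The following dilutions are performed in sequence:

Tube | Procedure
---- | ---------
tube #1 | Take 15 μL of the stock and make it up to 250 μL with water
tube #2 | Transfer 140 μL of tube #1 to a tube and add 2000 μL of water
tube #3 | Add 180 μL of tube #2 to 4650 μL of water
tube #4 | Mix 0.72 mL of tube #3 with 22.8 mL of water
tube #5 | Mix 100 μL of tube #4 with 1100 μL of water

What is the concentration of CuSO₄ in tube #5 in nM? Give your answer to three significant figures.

Step 1: 15 μL brought to 250 μL → factor 250/15 = 16.667
Step 2: 140 μL + 2000 μL = 2140 μL total → factor 2140/140 = 15.286
Step 3: 180 μL + 4650 μL = 4830 μL total → factor 4830/180 = 26.833
Step 4: 0.72 mL + 22.8 mL = 23.52 mL total → factor 23.52/0.72 = 32.667
Step 5: 100 μL + 1100 μL = 1200 μL total → factor 1200/100 = 12
Overall dilution factor = 16.667 × 15.286 × 26.833 × 32.667 × 12 = 2.6798 × 10^6
Final = 6.00 mM / 2.6798 × 10^6 = 2.239 × 10^-6 mM = 2.24 nM

2.24 nM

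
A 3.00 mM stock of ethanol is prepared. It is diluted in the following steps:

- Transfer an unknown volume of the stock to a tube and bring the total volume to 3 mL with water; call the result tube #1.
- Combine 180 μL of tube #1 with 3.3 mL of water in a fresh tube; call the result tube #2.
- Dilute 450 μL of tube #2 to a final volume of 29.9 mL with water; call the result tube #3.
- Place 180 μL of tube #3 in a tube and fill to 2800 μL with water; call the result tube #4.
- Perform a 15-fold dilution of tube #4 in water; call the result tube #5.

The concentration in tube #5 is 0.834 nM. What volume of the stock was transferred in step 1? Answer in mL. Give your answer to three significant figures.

Step 1: v brought to 3 mL → factor = 3 mL/v
Step 2: 180 μL + 3.3 mL = 3480 μL total → factor 3480/180 = 19.333
Step 3: 450 μL brought to 29.9 mL → factor 29900/450 = 66.444
Step 4: 180 μL brought to 2800 μL → factor 2800/180 = 15.556
Step 5: 15-fold → factor 15
Product of known-step factors = 2.9974 × 10^5
Overall factor = 3.00 mM / (0.834 nM) = 3.5971 × 10^6
Step-1 factor = 3.5971 × 10^6 / 2.9974 × 10^5 = 12.001
v = 3 mL / 12.001 = 0.250 mL

0.250 mL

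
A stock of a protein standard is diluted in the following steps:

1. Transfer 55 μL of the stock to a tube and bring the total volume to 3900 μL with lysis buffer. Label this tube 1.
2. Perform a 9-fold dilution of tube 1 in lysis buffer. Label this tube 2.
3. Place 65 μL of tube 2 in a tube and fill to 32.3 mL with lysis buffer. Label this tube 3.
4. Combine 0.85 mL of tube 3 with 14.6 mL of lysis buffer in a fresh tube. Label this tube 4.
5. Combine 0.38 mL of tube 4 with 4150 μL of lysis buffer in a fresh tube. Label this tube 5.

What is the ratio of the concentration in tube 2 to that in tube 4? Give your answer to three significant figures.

9.03 × 10^3

Step 1: 55 μL brought to 3900 μL → factor 3900/55 = 70.909
Step 2: 9-fold → factor 9
Step 3: 65 μL brought to 32.3 mL → factor 32300/65 = 496.92
Step 4: 0.85 mL + 14.6 mL = 15.45 mL total → factor 15.45/0.85 = 18.176
Dilution factor to tube 2 = 638.18; to tube 4 = 5.7643 × 10^6
[tube 2]/[tube 4] = (factor to tube 4)/(factor to tube 2) = 5.7643 × 10^6/638.18 = 9.03 × 10^3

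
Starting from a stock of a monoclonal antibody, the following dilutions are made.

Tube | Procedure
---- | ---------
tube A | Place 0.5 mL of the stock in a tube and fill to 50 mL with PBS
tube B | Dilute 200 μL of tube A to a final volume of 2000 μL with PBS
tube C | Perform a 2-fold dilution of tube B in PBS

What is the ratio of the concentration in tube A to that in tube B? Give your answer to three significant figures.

10.0

Step 1: 0.5 mL brought to 50 mL → factor 50/0.5 = 100
Step 2: 200 μL brought to 2000 μL → factor 2000/200 = 10
Dilution factor to tube A = 100; to tube B = 1000
[tube A]/[tube B] = (factor to tube B)/(factor to tube A) = 1000/100 = 10.0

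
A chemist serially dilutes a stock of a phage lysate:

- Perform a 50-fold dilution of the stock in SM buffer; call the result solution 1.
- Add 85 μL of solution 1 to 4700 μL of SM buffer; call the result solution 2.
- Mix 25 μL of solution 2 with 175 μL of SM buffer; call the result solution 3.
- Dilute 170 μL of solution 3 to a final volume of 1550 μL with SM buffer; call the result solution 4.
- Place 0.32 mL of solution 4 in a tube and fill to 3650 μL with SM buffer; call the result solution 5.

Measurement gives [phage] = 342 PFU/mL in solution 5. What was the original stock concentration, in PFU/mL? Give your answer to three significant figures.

8.01 × 10^8 PFU/mL

Step 1: 50-fold → factor 50
Step 2: 85 μL + 4700 μL = 4785 μL total → factor 4785/85 = 56.294
Step 3: 25 μL + 175 μL = 200 μL total → factor 200/25 = 8
Step 4: 170 μL brought to 1550 μL → factor 1550/170 = 9.1176
Step 5: 0.32 mL brought to 3650 μL → factor 3.65/0.32 = 11.406
Overall dilution factor = 50 × 56.294 × 8 × 9.1176 × 11.406 = 2.3418 × 10^6
Stock = 342 PFU/mL × 2.3418 × 10^6 = 8.01 × 10^8 PFU/mL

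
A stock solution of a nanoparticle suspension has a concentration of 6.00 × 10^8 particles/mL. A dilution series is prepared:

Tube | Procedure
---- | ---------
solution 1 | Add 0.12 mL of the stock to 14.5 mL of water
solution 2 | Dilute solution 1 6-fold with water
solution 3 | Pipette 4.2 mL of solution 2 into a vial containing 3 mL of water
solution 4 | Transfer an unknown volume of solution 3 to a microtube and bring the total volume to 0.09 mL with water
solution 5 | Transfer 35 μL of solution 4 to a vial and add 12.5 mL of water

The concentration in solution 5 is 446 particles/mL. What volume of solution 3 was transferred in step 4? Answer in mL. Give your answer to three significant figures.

Step 1: 0.12 mL + 14.5 mL = 14.62 mL total → factor 14.62/0.12 = 121.83
Step 2: 6-fold → factor 6
Step 3: 4.2 mL + 3 mL = 7.2 mL total → factor 7.2/4.2 = 1.7143
Step 4: v brought to 0.09 mL → factor = 0.09 mL/v
Step 5: 35 μL + 12.5 mL = 12535 μL total → factor 12535/35 = 358.14
Product of known-step factors = 4.488 × 10^5
Overall factor = 6.00 × 10^8 particles/mL / (446 particles/mL) = 1.3453 × 10^6
Step-4 factor = 1.3453 × 10^6 / 4.488 × 10^5 = 2.9975
v = 0.09 mL / 2.9975 = 0.0300 mL

0.0300 mL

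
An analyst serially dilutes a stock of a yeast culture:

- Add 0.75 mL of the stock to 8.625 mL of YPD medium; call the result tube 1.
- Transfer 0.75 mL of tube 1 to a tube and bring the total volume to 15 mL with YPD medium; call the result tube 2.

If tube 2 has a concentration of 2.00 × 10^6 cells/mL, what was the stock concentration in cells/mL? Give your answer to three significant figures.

Step 1: 0.75 mL + 8.625 mL = 9.375 mL total → factor 9.375/0.75 = 12.5
Step 2: 0.75 mL brought to 15 mL → factor 15/0.75 = 20
Overall dilution factor = 12.5 × 20 = 250
Stock = 2.00 × 10^6 cells/mL × 250 = 5.00 × 10^8 cells/mL

5.00 × 10^8 cells/mL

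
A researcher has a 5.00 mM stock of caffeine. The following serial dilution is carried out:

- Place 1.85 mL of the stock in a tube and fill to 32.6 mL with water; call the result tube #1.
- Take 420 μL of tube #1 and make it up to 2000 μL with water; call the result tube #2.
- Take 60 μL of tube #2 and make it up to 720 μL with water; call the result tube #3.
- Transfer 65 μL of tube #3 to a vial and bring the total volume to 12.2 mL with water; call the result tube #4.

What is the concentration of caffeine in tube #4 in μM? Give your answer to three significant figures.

Step 1: 1.85 mL brought to 32.6 mL → factor 32.6/1.85 = 17.622
Step 2: 420 μL brought to 2000 μL → factor 2000/420 = 4.7619
Step 3: 60 μL brought to 720 μL → factor 720/60 = 12
Step 4: 65 μL brought to 12.2 mL → factor 12200/65 = 187.69
Overall dilution factor = 17.622 × 4.7619 × 12 × 187.69 = 1.89 × 10^5
Final = 5.00 mM / 1.89 × 10^5 = 2.646 × 10^-5 mM = 0.0265 μM

0.0265 μM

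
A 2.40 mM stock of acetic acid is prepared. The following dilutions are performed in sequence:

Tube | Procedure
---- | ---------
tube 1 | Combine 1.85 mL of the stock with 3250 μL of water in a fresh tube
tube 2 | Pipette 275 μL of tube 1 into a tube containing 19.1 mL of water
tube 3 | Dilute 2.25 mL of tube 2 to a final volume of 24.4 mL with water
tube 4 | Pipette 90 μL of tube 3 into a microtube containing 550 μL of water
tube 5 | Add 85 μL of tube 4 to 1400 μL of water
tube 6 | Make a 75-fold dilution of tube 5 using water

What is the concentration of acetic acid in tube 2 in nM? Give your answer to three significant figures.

Step 1: 1.85 mL + 3250 μL = 5.1 mL total → factor 5.1/1.85 = 2.7568
Step 2: 275 μL + 19.1 mL = 19375 μL total → factor 19375/275 = 70.455
Dilution factor through tube 2 = 2.7568 × 70.455 = 194.23
[tube 2] = 2.40 mM / 194.23 = 0.01236 mM = 1.24 × 10^4 nM

1.24 × 10^4 nM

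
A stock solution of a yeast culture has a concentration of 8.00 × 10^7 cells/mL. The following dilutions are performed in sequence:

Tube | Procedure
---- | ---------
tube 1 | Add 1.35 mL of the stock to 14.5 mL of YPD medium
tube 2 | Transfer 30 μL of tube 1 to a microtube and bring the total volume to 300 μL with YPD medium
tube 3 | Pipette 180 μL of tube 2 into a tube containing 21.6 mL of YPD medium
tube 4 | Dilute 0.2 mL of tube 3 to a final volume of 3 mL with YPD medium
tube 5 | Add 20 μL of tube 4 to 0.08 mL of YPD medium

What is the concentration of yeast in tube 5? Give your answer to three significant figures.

Step 1: 1.35 mL + 14.5 mL = 15.85 mL total → factor 15.85/1.35 = 11.741
Step 2: 30 μL brought to 300 μL → factor 300/30 = 10
Step 3: 180 μL + 21.6 mL = 21780 μL total → factor 21780/180 = 121
Step 4: 0.2 mL brought to 3 mL → factor 3/0.2 = 15
Step 5: 20 μL + 0.08 mL = 100 μL total → factor 100/20 = 5
Overall dilution factor = 11.741 × 10 × 121 × 15 × 5 = 1.0655 × 10^6
Final = 8.00 × 10^7 cells/mL / 1.0655 × 10^6 = 75.1 cells/mL

75.1 cells/mL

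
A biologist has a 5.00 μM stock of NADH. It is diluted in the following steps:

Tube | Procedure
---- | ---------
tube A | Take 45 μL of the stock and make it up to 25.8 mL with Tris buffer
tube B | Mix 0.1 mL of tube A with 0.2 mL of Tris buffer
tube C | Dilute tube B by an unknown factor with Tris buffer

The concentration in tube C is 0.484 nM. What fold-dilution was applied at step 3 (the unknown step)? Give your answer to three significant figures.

6.01-fold

Step 1: 45 μL brought to 25.8 mL → factor 25800/45 = 573.33
Step 2: 0.1 mL + 0.2 mL = 0.3 mL total → factor 0.3/0.1 = 3
Step 3: unknown factor x
Product of known-step factors = 1720
Overall factor = 5.00 μM / (0.484 nM) = 10331
x = 10331 / 1720 = 6.01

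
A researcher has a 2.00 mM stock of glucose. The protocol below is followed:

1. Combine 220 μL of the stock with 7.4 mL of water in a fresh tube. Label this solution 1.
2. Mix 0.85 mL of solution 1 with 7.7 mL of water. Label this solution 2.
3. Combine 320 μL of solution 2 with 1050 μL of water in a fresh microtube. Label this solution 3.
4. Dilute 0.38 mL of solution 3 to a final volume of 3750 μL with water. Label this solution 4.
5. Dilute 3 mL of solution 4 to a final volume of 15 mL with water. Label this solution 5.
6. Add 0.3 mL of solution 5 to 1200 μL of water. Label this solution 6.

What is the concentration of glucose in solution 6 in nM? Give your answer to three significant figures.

5.43 nM

Step 1: 220 μL + 7.4 mL = 7620 μL total → factor 7620/220 = 34.636
Step 2: 0.85 mL + 7.7 mL = 8.55 mL total → factor 8.55/0.85 = 10.059
Step 3: 320 μL + 1050 μL = 1370 μL total → factor 1370/320 = 4.2812
Step 4: 0.38 mL brought to 3750 μL → factor 3.75/0.38 = 9.8684
Step 5: 3 mL brought to 15 mL → factor 15/3 = 5
Step 6: 0.3 mL + 1200 μL = 1.5 mL total → factor 1.5/0.3 = 5
Overall dilution factor = 34.636 × 10.059 × 4.2812 × 9.8684 × 5 × 5 = 3.6799 × 10^5
Final = 2.00 mM / 3.6799 × 10^5 = 5.435 × 10^-6 mM = 5.43 nM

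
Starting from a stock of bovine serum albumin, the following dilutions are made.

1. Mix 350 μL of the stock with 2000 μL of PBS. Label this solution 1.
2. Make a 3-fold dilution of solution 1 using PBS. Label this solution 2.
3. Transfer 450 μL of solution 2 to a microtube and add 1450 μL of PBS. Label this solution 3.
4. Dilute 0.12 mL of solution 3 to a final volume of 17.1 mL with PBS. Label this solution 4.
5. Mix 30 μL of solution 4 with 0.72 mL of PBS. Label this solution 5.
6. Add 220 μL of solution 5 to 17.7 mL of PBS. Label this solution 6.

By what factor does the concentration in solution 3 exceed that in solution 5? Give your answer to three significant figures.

3.56 × 10^3

Step 1: 350 μL + 2000 μL = 2350 μL total → factor 2350/350 = 6.7143
Step 2: 3-fold → factor 3
Step 3: 450 μL + 1450 μL = 1900 μL total → factor 1900/450 = 4.2222
Step 4: 0.12 mL brought to 17.1 mL → factor 17.1/0.12 = 142.5
Step 5: 30 μL + 0.72 mL = 750 μL total → factor 750/30 = 25
Dilution factor to solution 3 = 85.048; to solution 5 = 3.0298 × 10^5
[solution 3]/[solution 5] = (factor to solution 5)/(factor to solution 3) = 3.0298 × 10^5/85.048 = 3.56 × 10^3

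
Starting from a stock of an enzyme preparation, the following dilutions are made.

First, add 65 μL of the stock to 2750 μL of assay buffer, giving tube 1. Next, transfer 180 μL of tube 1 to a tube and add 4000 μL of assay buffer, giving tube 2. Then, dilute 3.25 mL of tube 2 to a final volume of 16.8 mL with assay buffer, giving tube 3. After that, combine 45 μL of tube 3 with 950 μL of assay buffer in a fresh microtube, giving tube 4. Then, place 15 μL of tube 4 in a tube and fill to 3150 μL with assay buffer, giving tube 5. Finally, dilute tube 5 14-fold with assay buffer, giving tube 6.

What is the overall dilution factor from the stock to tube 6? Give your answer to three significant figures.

Step 1: 65 μL + 2750 μL = 2815 μL total → factor 2815/65 = 43.308
Step 2: 180 μL + 4000 μL = 4180 μL total → factor 4180/180 = 23.222
Step 3: 3.25 mL brought to 16.8 mL → factor 16.8/3.25 = 5.1692
Step 4: 45 μL + 950 μL = 995 μL total → factor 995/45 = 22.111
Step 5: 15 μL brought to 3150 μL → factor 3150/15 = 210
Step 6: 14-fold → factor 14
Overall dilution factor = 43.308 × 23.222 × 5.1692 × 22.111 × 210 × 14 = 3.3795 × 10^8

3.38 × 10^8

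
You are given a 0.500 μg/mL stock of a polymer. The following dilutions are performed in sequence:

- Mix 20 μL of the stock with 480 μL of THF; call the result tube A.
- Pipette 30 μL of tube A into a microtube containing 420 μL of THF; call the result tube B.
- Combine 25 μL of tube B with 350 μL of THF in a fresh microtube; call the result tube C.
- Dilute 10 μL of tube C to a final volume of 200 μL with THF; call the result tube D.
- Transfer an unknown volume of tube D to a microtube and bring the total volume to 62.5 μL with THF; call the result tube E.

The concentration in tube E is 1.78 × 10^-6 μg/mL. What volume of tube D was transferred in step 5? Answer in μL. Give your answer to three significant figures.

Step 1: 20 μL + 480 μL = 500 μL total → factor 500/20 = 25
Step 2: 30 μL + 420 μL = 450 μL total → factor 450/30 = 15
Step 3: 25 μL + 350 μL = 375 μL total → factor 375/25 = 15
Step 4: 10 μL brought to 200 μL → factor 200/10 = 20
Step 5: v brought to 62.5 μL → factor = 62.5 μL/v
Product of known-step factors = 1.125 × 10^5
Overall factor = 0.500 μg/mL / (1.78 × 10^-6 μg/mL) = 2.809 × 10^5
Step-5 factor = 2.809 × 10^5 / 1.125 × 10^5 = 2.4969
v = 62.5 μL / 2.4969 = 25.0 μL

25.0 μL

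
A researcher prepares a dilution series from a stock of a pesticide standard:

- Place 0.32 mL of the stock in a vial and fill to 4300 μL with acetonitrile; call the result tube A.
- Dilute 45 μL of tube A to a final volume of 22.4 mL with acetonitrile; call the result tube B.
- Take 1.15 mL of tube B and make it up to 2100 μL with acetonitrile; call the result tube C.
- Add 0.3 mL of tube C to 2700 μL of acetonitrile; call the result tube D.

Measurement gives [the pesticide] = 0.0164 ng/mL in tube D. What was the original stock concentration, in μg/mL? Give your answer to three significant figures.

2.00 μg/mL

Step 1: 0.32 mL brought to 4300 μL → factor 4.3/0.32 = 13.438
Step 2: 45 μL brought to 22.4 mL → factor 22400/45 = 497.78
Step 3: 1.15 mL brought to 2100 μL → factor 2.1/1.15 = 1.8261
Step 4: 0.3 mL + 2700 μL = 3 mL total → factor 3/0.3 = 10
Overall dilution factor = 13.438 × 497.78 × 1.8261 × 10 = 1.2214 × 10^5
Stock = 0.0164 ng/mL × 1.2214 × 10^5 = 2003 ng/mL = 2.00 μg/mL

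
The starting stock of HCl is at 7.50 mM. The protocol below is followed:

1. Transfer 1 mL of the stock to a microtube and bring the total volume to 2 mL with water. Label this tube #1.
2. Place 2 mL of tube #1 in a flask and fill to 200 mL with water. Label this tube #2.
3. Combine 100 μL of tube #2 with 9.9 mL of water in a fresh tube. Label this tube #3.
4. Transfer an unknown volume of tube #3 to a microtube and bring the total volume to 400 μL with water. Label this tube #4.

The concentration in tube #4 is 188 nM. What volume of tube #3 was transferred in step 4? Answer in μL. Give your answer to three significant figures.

Step 1: 1 mL brought to 2 mL → factor 2/1 = 2
Step 2: 2 mL brought to 200 mL → factor 200/2 = 100
Step 3: 100 μL + 9.9 mL = 10000 μL total → factor 10000/100 = 100
Step 4: v brought to 400 μL → factor = 400 μL/v
Product of known-step factors = 20000
Overall factor = 7.50 mM / (188 nM) = 39894
Step-4 factor = 39894 / 20000 = 1.9947
v = 400 μL / 1.9947 = 201 μL

201 μL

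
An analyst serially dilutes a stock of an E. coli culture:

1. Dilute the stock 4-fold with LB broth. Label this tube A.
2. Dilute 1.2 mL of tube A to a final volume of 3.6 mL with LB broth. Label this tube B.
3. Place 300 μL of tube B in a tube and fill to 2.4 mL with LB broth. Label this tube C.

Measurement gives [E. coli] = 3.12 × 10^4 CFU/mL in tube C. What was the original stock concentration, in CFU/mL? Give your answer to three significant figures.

3.00 × 10^6 CFU/mL

Step 1: 4-fold → factor 4
Step 2: 1.2 mL brought to 3.6 mL → factor 3.6/1.2 = 3
Step 3: 300 μL brought to 2.4 mL → factor 2400/300 = 8
Overall dilution factor = 4 × 3 × 8 = 96
Stock = 3.12 × 10^4 CFU/mL × 96 = 3.00 × 10^6 CFU/mL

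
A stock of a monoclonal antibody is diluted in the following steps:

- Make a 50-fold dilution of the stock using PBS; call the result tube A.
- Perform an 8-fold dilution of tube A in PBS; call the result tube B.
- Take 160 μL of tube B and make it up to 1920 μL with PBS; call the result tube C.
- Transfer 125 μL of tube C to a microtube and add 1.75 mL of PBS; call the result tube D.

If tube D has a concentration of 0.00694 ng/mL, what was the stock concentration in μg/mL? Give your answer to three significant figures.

0.500 μg/mL

Step 1: 50-fold → factor 50
Step 2: 8-fold → factor 8
Step 3: 160 μL brought to 1920 μL → factor 1920/160 = 12
Step 4: 125 μL + 1.75 mL = 1875 μL total → factor 1875/125 = 15
Overall dilution factor = 50 × 8 × 12 × 15 = 72000
Stock = 0.00694 ng/mL × 72000 = 499.7 ng/mL = 0.500 μg/mL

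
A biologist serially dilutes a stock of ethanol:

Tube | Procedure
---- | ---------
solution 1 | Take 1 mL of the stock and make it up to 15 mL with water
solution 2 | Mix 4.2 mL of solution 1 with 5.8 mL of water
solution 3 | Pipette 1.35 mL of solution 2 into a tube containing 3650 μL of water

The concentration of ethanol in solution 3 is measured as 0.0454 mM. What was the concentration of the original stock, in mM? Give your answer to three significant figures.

6.01 mM

Step 1: 1 mL brought to 15 mL → factor 15/1 = 15
Step 2: 4.2 mL + 5.8 mL = 10 mL total → factor 10/4.2 = 2.381
Step 3: 1.35 mL + 3650 μL = 5 mL total → factor 5/1.35 = 3.7037
Overall dilution factor = 15 × 2.381 × 3.7037 = 132.28
Stock = 0.0454 mM × 132.28 = 6.01 mM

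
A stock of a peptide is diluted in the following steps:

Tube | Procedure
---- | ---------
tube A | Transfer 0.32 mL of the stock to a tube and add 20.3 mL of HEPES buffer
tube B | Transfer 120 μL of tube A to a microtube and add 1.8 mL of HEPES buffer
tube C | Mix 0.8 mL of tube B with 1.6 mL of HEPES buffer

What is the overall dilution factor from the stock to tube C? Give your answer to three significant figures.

3.09 × 10^3

Step 1: 0.32 mL + 20.3 mL = 20.62 mL total → factor 20.62/0.32 = 64.438
Step 2: 120 μL + 1.8 mL = 1920 μL total → factor 1920/120 = 16
Step 3: 0.8 mL + 1.6 mL = 2.4 mL total → factor 2.4/0.8 = 3
Overall dilution factor = 64.438 × 16 × 3 = 3093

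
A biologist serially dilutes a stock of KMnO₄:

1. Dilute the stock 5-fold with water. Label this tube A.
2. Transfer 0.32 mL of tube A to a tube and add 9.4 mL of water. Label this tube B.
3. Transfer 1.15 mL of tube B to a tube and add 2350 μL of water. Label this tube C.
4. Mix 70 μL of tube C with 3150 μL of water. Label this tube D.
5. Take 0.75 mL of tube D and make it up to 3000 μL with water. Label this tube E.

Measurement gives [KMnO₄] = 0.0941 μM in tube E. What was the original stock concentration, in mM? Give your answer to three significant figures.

Step 1: 5-fold → factor 5
Step 2: 0.32 mL + 9.4 mL = 9.72 mL total → factor 9.72/0.32 = 30.375
Step 3: 1.15 mL + 2350 μL = 3.5 mL total → factor 3.5/1.15 = 3.0435
Step 4: 70 μL + 3150 μL = 3220 μL total → factor 3220/70 = 46
Step 5: 0.75 mL brought to 3000 μL → factor 3/0.75 = 4
Overall dilution factor = 5 × 30.375 × 3.0435 × 46 × 4 = 85050
Stock = 0.0941 μM × 85050 = 8003 μM = 8.00 mM

8.00 mM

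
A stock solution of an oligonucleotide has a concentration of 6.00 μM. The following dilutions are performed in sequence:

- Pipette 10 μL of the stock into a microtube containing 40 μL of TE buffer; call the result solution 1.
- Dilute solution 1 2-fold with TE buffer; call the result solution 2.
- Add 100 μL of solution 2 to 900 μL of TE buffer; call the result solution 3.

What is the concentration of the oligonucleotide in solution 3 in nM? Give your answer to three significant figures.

Step 1: 10 μL + 40 μL = 50 μL total → factor 50/10 = 5
Step 2: 2-fold → factor 2
Step 3: 100 μL + 900 μL = 1000 μL total → factor 1000/100 = 10
Overall dilution factor = 5 × 2 × 10 = 100
Final = 6.00 μM / 100 = 0.06000 μM = 60.0 nM

60.0 nM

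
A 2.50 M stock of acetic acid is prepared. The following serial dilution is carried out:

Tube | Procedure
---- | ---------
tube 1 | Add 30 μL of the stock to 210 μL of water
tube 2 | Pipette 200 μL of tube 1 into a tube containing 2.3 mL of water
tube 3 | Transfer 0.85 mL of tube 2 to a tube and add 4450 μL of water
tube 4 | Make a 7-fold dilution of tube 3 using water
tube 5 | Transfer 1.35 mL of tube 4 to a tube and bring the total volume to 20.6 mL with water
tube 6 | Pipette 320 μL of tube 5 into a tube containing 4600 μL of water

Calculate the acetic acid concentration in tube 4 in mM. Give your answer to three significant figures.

0.573 mM

Step 1: 30 μL + 210 μL = 240 μL total → factor 240/30 = 8
Step 2: 200 μL + 2.3 mL = 2500 μL total → factor 2500/200 = 12.5
Step 3: 0.85 mL + 4450 μL = 5.3 mL total → factor 5.3/0.85 = 6.2353
Step 4: 7-fold → factor 7
Dilution factor through tube 4 = 8 × 12.5 × 6.2353 × 7 = 4364.7
[tube 4] = 2.50 M / 4364.7 = 0.0005728 M = 0.573 mM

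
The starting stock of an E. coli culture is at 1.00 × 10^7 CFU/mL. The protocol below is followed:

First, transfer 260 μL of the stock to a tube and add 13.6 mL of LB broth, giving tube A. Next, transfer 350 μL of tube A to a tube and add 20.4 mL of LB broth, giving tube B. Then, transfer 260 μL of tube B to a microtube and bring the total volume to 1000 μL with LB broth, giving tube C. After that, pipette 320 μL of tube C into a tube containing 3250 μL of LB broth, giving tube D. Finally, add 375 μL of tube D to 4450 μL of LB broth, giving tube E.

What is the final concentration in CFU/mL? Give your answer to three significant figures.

5.73 CFU/mL

Step 1: 260 μL + 13.6 mL = 13860 μL total → factor 13860/260 = 53.308
Step 2: 350 μL + 20.4 mL = 20750 μL total → factor 20750/350 = 59.286
Step 3: 260 μL brought to 1000 μL → factor 1000/260 = 3.8462
Step 4: 320 μL + 3250 μL = 3570 μL total → factor 3570/320 = 11.156
Step 5: 375 μL + 4450 μL = 4825 μL total → factor 4825/375 = 12.867
Overall dilution factor = 53.308 × 59.286 × 3.8462 × 11.156 × 12.867 = 1.7448 × 10^6
Final = 1.00 × 10^7 CFU/mL / 1.7448 × 10^6 = 5.73 CFU/mL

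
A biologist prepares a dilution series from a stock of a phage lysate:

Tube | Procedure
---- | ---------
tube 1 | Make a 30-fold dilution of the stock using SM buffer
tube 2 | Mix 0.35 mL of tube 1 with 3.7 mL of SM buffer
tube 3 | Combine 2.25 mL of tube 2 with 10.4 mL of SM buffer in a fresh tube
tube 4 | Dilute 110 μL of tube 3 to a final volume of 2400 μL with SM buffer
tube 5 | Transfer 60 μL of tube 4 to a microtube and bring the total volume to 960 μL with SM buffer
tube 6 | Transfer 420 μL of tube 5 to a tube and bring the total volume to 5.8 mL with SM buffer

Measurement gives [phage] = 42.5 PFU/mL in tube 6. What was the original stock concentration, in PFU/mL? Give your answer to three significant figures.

4.00 × 10^8 PFU/mL

Step 1: 30-fold → factor 30
Step 2: 0.35 mL + 3.7 mL = 4.05 mL total → factor 4.05/0.35 = 11.571
Step 3: 2.25 mL + 10.4 mL = 12.65 mL total → factor 12.65/2.25 = 5.6222
Step 4: 110 μL brought to 2400 μL → factor 2400/110 = 21.818
Step 5: 60 μL brought to 960 μL → factor 960/60 = 16
Step 6: 420 μL brought to 5.8 mL → factor 5800/420 = 13.81
Overall dilution factor = 30 × 11.571 × 5.6222 × 21.818 × 16 × 13.81 = 9.4088 × 10^6
Stock = 42.5 PFU/mL × 9.4088 × 10^6 = 4.00 × 10^8 PFU/mL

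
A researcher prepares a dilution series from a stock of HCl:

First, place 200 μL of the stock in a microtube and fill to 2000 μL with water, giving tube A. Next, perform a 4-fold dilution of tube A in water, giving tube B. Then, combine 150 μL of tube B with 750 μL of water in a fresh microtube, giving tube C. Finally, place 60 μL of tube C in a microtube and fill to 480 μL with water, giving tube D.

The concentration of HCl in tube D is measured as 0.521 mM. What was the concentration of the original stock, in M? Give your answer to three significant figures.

Step 1: 200 μL brought to 2000 μL → factor 2000/200 = 10
Step 2: 4-fold → factor 4
Step 3: 150 μL + 750 μL = 900 μL total → factor 900/150 = 6
Step 4: 60 μL brought to 480 μL → factor 480/60 = 8
Overall dilution factor = 10 × 4 × 6 × 8 = 1920
Stock = 0.521 mM × 1920 = 1000 mM = 1.00 M

1.00 M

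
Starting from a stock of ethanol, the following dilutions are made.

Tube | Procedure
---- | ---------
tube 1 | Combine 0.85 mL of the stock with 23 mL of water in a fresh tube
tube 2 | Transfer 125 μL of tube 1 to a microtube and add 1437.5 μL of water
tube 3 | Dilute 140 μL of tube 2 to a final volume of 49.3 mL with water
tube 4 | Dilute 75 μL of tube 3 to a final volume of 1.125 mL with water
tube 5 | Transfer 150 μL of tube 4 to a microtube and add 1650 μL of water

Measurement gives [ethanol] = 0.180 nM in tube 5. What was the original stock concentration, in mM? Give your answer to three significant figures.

4.00 mM

Step 1: 0.85 mL + 23 mL = 23.85 mL total → factor 23.85/0.85 = 28.059
Step 2: 125 μL + 1437.5 μL = 1562.5 μL total → factor 1562.5/125 = 12.5
Step 3: 140 μL brought to 49.3 mL → factor 49300/140 = 352.14
Step 4: 75 μL brought to 1.125 mL → factor 1125/75 = 15
Step 5: 150 μL + 1650 μL = 1800 μL total → factor 1800/150 = 12
Overall dilution factor = 28.059 × 12.5 × 352.14 × 15 × 12 = 2.2232 × 10^7
Stock = 0.180 nM × 2.2232 × 10^7 = 4.002 × 10^6 nM = 4.00 mM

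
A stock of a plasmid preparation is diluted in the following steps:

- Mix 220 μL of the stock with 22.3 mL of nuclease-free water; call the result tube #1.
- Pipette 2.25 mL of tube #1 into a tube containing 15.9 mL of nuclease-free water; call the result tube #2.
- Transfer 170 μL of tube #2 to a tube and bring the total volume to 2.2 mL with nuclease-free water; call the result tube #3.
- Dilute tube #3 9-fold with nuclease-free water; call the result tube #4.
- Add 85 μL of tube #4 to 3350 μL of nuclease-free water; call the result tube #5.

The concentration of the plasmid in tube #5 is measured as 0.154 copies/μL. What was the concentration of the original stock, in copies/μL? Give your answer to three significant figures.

5.99 × 10^5 copies/μL

Step 1: 220 μL + 22.3 mL = 22520 μL total → factor 22520/220 = 102.36
Step 2: 2.25 mL + 15.9 mL = 18.15 mL total → factor 18.15/2.25 = 8.0667
Step 3: 170 μL brought to 2.2 mL → factor 2200/170 = 12.941
Step 4: 9-fold → factor 9
Step 5: 85 μL + 3350 μL = 3435 μL total → factor 3435/85 = 40.412
Overall dilution factor = 102.36 × 8.0667 × 12.941 × 9 × 40.412 = 3.8865 × 10^6
Stock = 0.154 copies/μL × 3.8865 × 10^6 = 5.99 × 10^5 copies/μL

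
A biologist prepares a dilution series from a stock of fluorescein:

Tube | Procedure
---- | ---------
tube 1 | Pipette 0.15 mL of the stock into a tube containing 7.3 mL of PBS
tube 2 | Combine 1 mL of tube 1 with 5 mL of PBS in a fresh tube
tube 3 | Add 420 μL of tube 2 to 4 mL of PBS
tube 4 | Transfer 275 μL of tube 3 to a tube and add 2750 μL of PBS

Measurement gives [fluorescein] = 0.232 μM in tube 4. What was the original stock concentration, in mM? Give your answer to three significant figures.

8.00 mM

Step 1: 0.15 mL + 7.3 mL = 7.45 mL total → factor 7.45/0.15 = 49.667
Step 2: 1 mL + 5 mL = 6 mL total → factor 6/1 = 6
Step 3: 420 μL + 4 mL = 4420 μL total → factor 4420/420 = 10.524
Step 4: 275 μL + 2750 μL = 3025 μL total → factor 3025/275 = 11
Overall dilution factor = 49.667 × 6 × 10.524 × 11 = 34497
Stock = 0.232 μM × 34497 = 8003 μM = 8.00 mM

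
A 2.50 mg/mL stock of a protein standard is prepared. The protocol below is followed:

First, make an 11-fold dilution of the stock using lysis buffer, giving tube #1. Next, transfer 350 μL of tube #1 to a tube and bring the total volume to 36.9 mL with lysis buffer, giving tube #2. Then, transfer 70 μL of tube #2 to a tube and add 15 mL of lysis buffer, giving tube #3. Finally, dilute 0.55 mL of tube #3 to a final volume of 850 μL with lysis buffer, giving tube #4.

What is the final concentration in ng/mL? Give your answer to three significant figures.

6.48 ng/mL

Step 1: 11-fold → factor 11
Step 2: 350 μL brought to 36.9 mL → factor 36900/350 = 105.43
Step 3: 70 μL + 15 mL = 15070 μL total → factor 15070/70 = 215.29
Step 4: 0.55 mL brought to 850 μL → factor 0.85/0.55 = 1.5455
Overall dilution factor = 11 × 105.43 × 215.29 × 1.5455 = 3.8585 × 10^5
Final = 2.50 mg/mL / 3.8585 × 10^5 = 6.479 × 10^-6 mg/mL = 6.48 ng/mL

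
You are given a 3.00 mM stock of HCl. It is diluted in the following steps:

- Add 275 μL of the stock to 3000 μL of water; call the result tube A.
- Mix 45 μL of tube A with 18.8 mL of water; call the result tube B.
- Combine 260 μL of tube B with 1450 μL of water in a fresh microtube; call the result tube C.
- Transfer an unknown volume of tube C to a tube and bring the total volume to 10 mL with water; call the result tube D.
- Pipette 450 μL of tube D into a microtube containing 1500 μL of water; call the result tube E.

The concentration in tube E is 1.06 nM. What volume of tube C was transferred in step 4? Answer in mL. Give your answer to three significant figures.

0.502 mL

Step 1: 275 μL + 3000 μL = 3275 μL total → factor 3275/275 = 11.909
Step 2: 45 μL + 18.8 mL = 18845 μL total → factor 18845/45 = 418.78
Step 3: 260 μL + 1450 μL = 1710 μL total → factor 1710/260 = 6.5769
Step 4: v brought to 10 mL → factor = 10 mL/v
Step 5: 450 μL + 1500 μL = 1950 μL total → factor 1950/450 = 4.3333
Product of known-step factors = 1.4214 × 10^5
Overall factor = 3.00 mM / (1.06 nM) = 2.8302 × 10^6
Step-4 factor = 2.8302 × 10^6 / 1.4214 × 10^5 = 19.912
v = 10 mL / 19.912 = 0.502 mL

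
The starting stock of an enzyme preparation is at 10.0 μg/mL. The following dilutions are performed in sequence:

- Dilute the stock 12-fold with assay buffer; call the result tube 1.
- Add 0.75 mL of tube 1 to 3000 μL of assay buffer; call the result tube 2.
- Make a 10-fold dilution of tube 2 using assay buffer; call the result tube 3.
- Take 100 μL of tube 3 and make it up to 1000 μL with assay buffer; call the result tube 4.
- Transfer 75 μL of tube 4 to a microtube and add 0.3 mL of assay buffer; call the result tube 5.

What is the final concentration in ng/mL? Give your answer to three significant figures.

Step 1: 12-fold → factor 12
Step 2: 0.75 mL + 3000 μL = 3.75 mL total → factor 3.75/0.75 = 5
Step 3: 10-fold → factor 10
Step 4: 100 μL brought to 1000 μL → factor 1000/100 = 10
Step 5: 75 μL + 0.3 mL = 375 μL total → factor 375/75 = 5
Overall dilution factor = 12 × 5 × 10 × 10 × 5 = 30000
Final = 10.0 μg/mL / 30000 = 0.0003333 μg/mL = 0.333 ng/mL

0.333 ng/mL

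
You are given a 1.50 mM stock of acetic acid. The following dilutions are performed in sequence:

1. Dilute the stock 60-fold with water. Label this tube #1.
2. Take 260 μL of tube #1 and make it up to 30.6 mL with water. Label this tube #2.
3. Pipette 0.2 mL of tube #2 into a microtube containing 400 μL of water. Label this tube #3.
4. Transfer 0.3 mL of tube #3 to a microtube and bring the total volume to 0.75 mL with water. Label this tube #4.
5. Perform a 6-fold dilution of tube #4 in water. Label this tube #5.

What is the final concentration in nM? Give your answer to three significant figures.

4.72 nM

Step 1: 60-fold → factor 60
Step 2: 260 μL brought to 30.6 mL → factor 30600/260 = 117.69
Step 3: 0.2 mL + 400 μL = 0.6 mL total → factor 0.6/0.2 = 3
Step 4: 0.3 mL brought to 0.75 mL → factor 0.75/0.3 = 2.5
Step 5: 6-fold → factor 6
Overall dilution factor = 60 × 117.69 × 3 × 2.5 × 6 = 3.1777 × 10^5
Final = 1.50 mM / 3.1777 × 10^5 = 4.720 × 10^-6 mM = 4.72 nM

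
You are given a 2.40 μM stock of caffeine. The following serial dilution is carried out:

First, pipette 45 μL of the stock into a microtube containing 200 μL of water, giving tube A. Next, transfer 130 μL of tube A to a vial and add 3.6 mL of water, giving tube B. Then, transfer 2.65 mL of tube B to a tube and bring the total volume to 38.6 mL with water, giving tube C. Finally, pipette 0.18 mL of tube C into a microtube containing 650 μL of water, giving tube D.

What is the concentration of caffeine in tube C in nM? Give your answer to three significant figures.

Step 1: 45 μL + 200 μL = 245 μL total → factor 245/45 = 5.4444
Step 2: 130 μL + 3.6 mL = 3730 μL total → factor 3730/130 = 28.692
Step 3: 2.65 mL brought to 38.6 mL → factor 38.6/2.65 = 14.566
Dilution factor through tube C = 5.4444 × 28.692 × 14.566 = 2275.4
[tube C] = 2.40 μM / 2275.4 = 0.001055 μM = 1.05 nM

1.05 nM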